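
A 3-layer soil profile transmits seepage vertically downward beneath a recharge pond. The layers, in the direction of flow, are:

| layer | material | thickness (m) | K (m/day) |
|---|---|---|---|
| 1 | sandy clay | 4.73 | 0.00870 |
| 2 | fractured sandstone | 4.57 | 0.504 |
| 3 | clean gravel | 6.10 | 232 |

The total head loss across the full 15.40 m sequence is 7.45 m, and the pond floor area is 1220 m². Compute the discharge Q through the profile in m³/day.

Flow is perpendicular to layering, so the layers act in series and the equivalent K is the thickness-weighted harmonic mean.
Total thickness L = 4.73 + 4.57 + 6.10 = 15.40 m.
Σ(b_i/K_i) = 4.73/0.00870 + 4.57/0.504 + 6.10/232 = 552.8 d.
K_eq = L / Σ(b_i/K_i) = 15.40 / 552.8 = 0.02786 m/day.
Q = K_eq · A · (Δh/L) = 0.02786 × 1220 × (7.45/15.40) = 16.44 m³/day.

16.4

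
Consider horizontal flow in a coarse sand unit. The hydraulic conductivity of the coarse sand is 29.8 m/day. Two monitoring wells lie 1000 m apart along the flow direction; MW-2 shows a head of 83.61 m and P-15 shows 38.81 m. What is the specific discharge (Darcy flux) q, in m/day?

Hydraulic gradient i = (83.61 − 38.81) / 1000 = 44.8 / 1000 = 0.04480.
Specific discharge q = K · i = 29.80 × 0.04480 = 1.335 m/day.

1.34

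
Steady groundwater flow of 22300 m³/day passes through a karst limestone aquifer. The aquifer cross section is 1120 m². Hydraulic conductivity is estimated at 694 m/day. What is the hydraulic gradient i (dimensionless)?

0.0287

From Q = K·A·i, i = Q / (K·A) = 22300 / (694.0 × 1120) = 0.02869.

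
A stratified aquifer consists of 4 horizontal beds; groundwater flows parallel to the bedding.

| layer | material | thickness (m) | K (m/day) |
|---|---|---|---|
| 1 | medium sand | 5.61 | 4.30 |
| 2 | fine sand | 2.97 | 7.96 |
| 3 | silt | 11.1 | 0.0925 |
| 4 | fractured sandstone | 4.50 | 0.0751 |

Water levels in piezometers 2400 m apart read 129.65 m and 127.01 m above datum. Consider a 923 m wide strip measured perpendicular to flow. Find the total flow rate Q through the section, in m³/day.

49.9

Flow is parallel to layering, so each bed carries its own Darcy discharge and the transmissivities add.
Σ(K_i·b_i) = 4.30×5.61 + 7.96×2.97 + 0.0925×11.1 + 0.0751×4.50 = 49.13 m²/day.
Hydraulic gradient i = (129.65 − 127.01) / 2400 = 2.64 / 2400 = 0.001100.
Q = Σ(K_i·b_i) · W · i = 49.13 × 923 × 0.001100 = 49.88 m³/day.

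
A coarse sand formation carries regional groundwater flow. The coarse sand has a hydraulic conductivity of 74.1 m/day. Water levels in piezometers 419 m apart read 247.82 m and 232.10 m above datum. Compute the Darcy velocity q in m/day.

2.78

Hydraulic gradient i = (247.82 − 232.10) / 419 = 15.72 / 419 = 0.03752.
Specific discharge q = K · i = 74.10 × 0.03752 = 2.780 m/day.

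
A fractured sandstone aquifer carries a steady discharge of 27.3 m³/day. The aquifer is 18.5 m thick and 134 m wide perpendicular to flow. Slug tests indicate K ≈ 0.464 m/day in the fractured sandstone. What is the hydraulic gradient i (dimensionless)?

0.0237

Cross-sectional area A = 134 × 18.5 = 2479 m².
From Q = K·A·i, i = Q / (K·A) = 27.3 / (0.4640 × 2479) = 0.02373.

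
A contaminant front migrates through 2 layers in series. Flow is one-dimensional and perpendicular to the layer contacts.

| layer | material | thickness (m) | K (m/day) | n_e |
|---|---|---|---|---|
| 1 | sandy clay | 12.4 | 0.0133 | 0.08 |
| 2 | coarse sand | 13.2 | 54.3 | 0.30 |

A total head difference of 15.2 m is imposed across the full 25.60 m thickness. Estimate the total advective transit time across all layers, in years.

With flow normal to the layers, continuity requires the same specific discharge q through every layer.
Σ(b_i/K_i) = 12.4/0.0133 + 13.2/54.3 = 932.6 d.
q = Δh / Σ(b_i/K_i) = 15.2 / 932.6 = 0.01630 m/day.
In each layer the seepage velocity is v_i = q/n_i, so the layer transit time is t_i = b_i·n_i / q:
  layer 1 (sandy clay): t_1 = 12.4 × 0.08 / 0.01630 = 60.86 d
  layer 2 (coarse sand): t_2 = 13.2 × 0.30 / 0.01630 = 243.0 d
Total t = Σ t_i = 303.8 days = 0.8318 years.

0.832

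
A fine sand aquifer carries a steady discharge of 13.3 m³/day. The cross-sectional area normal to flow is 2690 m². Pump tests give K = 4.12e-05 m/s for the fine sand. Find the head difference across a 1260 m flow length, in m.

Convert K: 4.12e-05 m/s × 86400 = 3.560 m/day.
From Q = K·A·i, i = Q / (K·A) = 13.3 / (3.560 × 2690) = 0.001389.
Head loss Δh = i · L = 0.001389 × 1260 = 1.750 m.

1.75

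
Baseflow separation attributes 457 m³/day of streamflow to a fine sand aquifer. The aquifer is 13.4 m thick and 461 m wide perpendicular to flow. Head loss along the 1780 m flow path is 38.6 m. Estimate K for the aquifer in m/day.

3.41

Cross-sectional area A = 461 × 13.4 = 6177 m².
Hydraulic gradient i = Δh / L = 38.6 / 1780 = 0.02169.
From Q = K·A·i, K = Q / (A·i) = 457 / (6177 × 0.02169) = 3.411 m/day.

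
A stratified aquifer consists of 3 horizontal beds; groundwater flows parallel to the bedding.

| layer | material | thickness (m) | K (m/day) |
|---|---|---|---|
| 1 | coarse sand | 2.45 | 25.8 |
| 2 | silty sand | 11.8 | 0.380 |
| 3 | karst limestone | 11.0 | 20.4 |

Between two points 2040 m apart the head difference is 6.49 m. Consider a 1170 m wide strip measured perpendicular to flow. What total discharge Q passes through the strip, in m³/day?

1090

Flow is parallel to layering, so each bed carries its own Darcy discharge and the transmissivities add.
Σ(K_i·b_i) = 25.8×2.45 + 0.380×11.8 + 20.4×11.0 = 292.1 m²/day.
Hydraulic gradient i = Δh / L = 6.49 / 2040 = 0.003181.
Q = Σ(K_i·b_i) · W · i = 292.1 × 1170 × 0.003181 = 1087 m³/day.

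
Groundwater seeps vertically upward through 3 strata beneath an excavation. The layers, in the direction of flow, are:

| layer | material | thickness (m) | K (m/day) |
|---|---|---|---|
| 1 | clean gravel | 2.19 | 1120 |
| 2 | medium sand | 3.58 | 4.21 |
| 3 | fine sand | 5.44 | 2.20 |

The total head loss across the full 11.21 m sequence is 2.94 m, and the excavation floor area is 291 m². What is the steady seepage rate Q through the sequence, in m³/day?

257

Flow is perpendicular to layering, so the layers act in series and the equivalent K is the thickness-weighted harmonic mean.
Total thickness L = 2.19 + 3.58 + 5.44 = 11.21 m.
Σ(b_i/K_i) = 2.19/1120 + 3.58/4.21 + 5.44/2.20 = 3.325 d.
K_eq = L / Σ(b_i/K_i) = 11.21 / 3.325 = 3.371 m/day.
Q = K_eq · A · (Δh/L) = 3.371 × 291 × (2.94/11.21) = 257.3 m³/day.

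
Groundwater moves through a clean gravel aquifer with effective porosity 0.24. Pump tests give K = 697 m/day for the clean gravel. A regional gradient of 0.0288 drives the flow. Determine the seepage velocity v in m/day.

Hydraulic gradient i = 0.0288.
Darcy flux q = K · i = 697.0 × 0.02880 = 20.07 m/day.
Seepage velocity v = q / n_e = 20.07 / 0.24 = 83.64 m/day.

83.6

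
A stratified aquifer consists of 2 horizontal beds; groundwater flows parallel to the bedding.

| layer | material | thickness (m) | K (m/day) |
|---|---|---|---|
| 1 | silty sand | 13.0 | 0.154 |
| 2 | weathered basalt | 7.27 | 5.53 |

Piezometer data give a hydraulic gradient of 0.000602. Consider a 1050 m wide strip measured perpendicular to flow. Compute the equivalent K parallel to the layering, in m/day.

Flow is parallel to layering, so each bed carries its own Darcy discharge and the transmissivities add.
Σ(K_i·b_i) = 0.154×13.0 + 5.53×7.27 = 42.21 m²/day.
Total thickness b = 20.27 m, so K_eq = Σ(K_i·b_i)/b = 2.082 m/day.

2.08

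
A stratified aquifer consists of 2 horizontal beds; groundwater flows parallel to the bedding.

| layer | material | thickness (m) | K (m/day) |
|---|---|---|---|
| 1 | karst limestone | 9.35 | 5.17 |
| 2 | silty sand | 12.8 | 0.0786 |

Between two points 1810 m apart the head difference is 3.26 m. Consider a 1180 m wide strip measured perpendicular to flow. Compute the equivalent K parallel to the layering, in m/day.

2.23

Flow is parallel to layering, so each bed carries its own Darcy discharge and the transmissivities add.
Σ(K_i·b_i) = 5.17×9.35 + 0.0786×12.8 = 49.35 m²/day.
Total thickness b = 22.15 m, so K_eq = Σ(K_i·b_i)/b = 2.228 m/day.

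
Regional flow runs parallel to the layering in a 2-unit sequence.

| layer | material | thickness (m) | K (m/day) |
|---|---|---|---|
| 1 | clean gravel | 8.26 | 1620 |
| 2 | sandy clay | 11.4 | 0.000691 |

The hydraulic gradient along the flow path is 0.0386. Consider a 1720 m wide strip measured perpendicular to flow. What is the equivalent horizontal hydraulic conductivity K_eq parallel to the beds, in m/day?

Flow is parallel to layering, so each bed carries its own Darcy discharge and the transmissivities add.
Σ(K_i·b_i) = 1620×8.26 + 0.000691×11.4 = 13381 m²/day.
Total thickness b = 19.66 m, so K_eq = Σ(K_i·b_i)/b = 680.6 m/day.

681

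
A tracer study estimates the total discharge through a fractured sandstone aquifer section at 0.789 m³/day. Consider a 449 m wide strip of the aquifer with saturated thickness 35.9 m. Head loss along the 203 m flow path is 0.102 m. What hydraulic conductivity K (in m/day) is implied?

0.0974

Cross-sectional area A = 449 × 35.9 = 16119 m².
Hydraulic gradient i = Δh / L = 0.102 / 203 = 0.0005025.
From Q = K·A·i, K = Q / (A·i) = 0.789 / (16119 × 0.0005025) = 0.09742 m/day.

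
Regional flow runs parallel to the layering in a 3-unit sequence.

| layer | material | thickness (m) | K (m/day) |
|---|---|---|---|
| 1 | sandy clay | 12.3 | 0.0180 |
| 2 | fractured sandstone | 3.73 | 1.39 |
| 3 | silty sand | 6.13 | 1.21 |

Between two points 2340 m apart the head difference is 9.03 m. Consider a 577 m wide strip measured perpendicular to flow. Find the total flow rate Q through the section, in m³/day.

Flow is parallel to layering, so each bed carries its own Darcy discharge and the transmissivities add.
Σ(K_i·b_i) = 0.0180×12.3 + 1.39×3.73 + 1.21×6.13 = 12.82 m²/day.
Hydraulic gradient i = Δh / L = 9.03 / 2340 = 0.003859.
Q = Σ(K_i·b_i) · W · i = 12.82 × 577 × 0.003859 = 28.55 m³/day.

28.6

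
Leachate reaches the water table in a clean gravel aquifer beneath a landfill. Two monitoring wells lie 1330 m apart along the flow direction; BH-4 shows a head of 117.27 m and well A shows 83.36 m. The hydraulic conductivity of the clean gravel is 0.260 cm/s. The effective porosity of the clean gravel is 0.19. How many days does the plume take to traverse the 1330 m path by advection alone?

Convert K: 0.260 cm/s × 864 = 224.6 m/day.
Hydraulic gradient i = (117.27 − 83.36) / 1330 = 33.91 / 1330 = 0.02550.
Darcy flux q = K · i = 224.6 × 0.02550 = 5.727 m/day.
Seepage velocity v = q / n_e = 5.727 / 0.19 = 30.14 m/day.
Travel time t = L / v = 1330 / 30.14 = 44.12 days.

44.1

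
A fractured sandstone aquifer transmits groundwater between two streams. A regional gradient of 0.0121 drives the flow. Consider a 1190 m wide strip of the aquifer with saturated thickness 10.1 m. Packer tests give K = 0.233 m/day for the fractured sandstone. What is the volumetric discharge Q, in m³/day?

33.9

Cross-sectional area A = 1190 × 10.1 = 12019 m².
Hydraulic gradient i = 0.0121.
Darcy's law: Q = K · A · i = 0.2330 × 12019 × 0.01210 = 33.89 m³/day.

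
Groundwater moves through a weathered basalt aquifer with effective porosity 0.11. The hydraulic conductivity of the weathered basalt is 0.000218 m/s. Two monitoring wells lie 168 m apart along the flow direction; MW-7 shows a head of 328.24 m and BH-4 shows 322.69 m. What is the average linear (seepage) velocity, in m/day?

Convert K: 0.000218 m/s × 86400 = 18.84 m/day.
Hydraulic gradient i = (328.24 − 322.69) / 168 = 5.55 / 168 = 0.03304.
Darcy flux q = K · i = 18.84 × 0.03304 = 0.6222 m/day.
Seepage velocity v = q / n_e = 0.6222 / 0.11 = 5.657 m/day.

5.66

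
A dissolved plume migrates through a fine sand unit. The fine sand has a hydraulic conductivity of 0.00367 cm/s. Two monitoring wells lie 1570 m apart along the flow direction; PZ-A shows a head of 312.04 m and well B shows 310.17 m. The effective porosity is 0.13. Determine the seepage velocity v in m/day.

0.0291

Convert K: 0.00367 cm/s × 864 = 3.171 m/day.
Hydraulic gradient i = (312.04 − 310.17) / 1570 = 1.87 / 1570 = 0.001191.
Darcy flux q = K · i = 3.171 × 0.001191 = 0.003777 m/day.
Seepage velocity v = q / n_e = 0.003777 / 0.13 = 0.02905 m/day.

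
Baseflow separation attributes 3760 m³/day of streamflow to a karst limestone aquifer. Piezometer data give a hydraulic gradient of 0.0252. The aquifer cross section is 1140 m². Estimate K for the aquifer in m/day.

Hydraulic gradient i = 0.0252.
From Q = K·A·i, K = Q / (A·i) = 3760 / (1140 × 0.02520) = 130.9 m/day.

131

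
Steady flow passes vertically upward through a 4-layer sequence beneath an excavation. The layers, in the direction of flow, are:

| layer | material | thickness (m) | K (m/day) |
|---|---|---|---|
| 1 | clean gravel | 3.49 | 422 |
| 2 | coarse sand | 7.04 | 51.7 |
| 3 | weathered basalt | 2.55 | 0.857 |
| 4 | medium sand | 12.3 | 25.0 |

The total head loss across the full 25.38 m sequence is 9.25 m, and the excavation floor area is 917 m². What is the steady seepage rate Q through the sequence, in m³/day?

Flow is perpendicular to layering, so the layers act in series and the equivalent K is the thickness-weighted harmonic mean.
Total thickness L = 3.49 + 7.04 + 2.55 + 12.3 = 25.38 m.
Σ(b_i/K_i) = 3.49/422 + 7.04/51.7 + 2.55/0.857 + 12.3/25.0 = 3.612 d.
K_eq = L / Σ(b_i/K_i) = 25.38 / 3.612 = 7.027 m/day.
Q = K_eq · A · (Δh/L) = 7.027 × 917 × (9.25/25.38) = 2348 m³/day.

2350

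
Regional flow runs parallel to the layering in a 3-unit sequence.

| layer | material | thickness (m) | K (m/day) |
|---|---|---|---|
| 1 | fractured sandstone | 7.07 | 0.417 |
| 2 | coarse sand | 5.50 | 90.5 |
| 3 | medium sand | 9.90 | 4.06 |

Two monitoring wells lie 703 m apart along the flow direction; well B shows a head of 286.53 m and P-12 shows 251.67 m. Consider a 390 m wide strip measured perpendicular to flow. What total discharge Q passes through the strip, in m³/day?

10500

Flow is parallel to layering, so each bed carries its own Darcy discharge and the transmissivities add.
Σ(K_i·b_i) = 0.417×7.07 + 90.5×5.50 + 4.06×9.90 = 540.9 m²/day.
Hydraulic gradient i = (286.53 − 251.67) / 703 = 34.86 / 703 = 0.04959.
Q = Σ(K_i·b_i) · W · i = 540.9 × 390 × 0.04959 = 10460 m³/day.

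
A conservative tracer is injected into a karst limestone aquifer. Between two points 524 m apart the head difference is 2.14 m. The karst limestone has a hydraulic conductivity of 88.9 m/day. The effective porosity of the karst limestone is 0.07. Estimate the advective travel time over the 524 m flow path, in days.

101

Hydraulic gradient i = Δh / L = 2.14 / 524 = 0.004084.
Darcy flux q = K · i = 88.90 × 0.004084 = 0.3631 m/day.
Seepage velocity v = q / n_e = 0.3631 / 0.07 = 5.187 m/day.
Travel time t = L / v = 524 / 5.187 = 101.0 days.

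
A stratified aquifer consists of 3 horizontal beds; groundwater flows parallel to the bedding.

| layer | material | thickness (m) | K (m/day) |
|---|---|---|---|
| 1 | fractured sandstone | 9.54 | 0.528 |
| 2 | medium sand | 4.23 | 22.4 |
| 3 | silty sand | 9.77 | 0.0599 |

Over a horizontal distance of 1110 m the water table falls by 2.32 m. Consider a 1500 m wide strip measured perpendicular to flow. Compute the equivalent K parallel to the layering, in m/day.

Flow is parallel to layering, so each bed carries its own Darcy discharge and the transmissivities add.
Σ(K_i·b_i) = 0.528×9.54 + 22.4×4.23 + 0.0599×9.77 = 100.4 m²/day.
Total thickness b = 23.54 m, so K_eq = Σ(K_i·b_i)/b = 4.264 m/day.

4.26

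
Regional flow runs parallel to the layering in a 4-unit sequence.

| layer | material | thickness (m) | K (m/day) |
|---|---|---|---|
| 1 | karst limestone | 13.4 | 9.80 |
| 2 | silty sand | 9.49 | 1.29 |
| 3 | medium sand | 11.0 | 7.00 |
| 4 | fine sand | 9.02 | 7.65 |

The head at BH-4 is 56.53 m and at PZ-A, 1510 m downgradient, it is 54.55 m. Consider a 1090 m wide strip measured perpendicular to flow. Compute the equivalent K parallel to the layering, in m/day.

6.75

Flow is parallel to layering, so each bed carries its own Darcy discharge and the transmissivities add.
Σ(K_i·b_i) = 9.80×13.4 + 1.29×9.49 + 7.00×11.0 + 7.65×9.02 = 289.6 m²/day.
Total thickness b = 42.91 m, so K_eq = Σ(K_i·b_i)/b = 6.748 m/day.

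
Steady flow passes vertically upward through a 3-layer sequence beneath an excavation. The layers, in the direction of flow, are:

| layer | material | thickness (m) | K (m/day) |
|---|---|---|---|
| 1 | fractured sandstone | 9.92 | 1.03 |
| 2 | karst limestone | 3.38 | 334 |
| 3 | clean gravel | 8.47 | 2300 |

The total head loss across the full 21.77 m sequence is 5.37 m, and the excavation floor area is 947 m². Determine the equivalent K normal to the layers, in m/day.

Flow is perpendicular to layering, so the layers act in series and the equivalent K is the thickness-weighted harmonic mean.
Total thickness L = 9.92 + 3.38 + 8.47 = 21.77 m.
Σ(b_i/K_i) = 9.92/1.03 + 3.38/334 + 8.47/2300 = 9.645 d.
K_eq = L / Σ(b_i/K_i) = 21.77 / 9.645 = 2.257 m/day.

2.26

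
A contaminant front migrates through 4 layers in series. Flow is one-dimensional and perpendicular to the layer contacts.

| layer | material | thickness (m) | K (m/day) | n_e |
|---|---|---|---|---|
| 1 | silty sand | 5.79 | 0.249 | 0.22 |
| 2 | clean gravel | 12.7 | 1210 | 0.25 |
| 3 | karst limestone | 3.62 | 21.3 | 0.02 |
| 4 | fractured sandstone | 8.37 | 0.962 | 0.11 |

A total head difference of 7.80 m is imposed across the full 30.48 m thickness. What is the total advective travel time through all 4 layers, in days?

With flow normal to the layers, continuity requires the same specific discharge q through every layer.
Σ(b_i/K_i) = 5.79/0.249 + 12.7/1210 + 3.62/21.3 + 8.37/0.962 = 32.13 d.
q = Δh / Σ(b_i/K_i) = 7.80 / 32.13 = 0.2427 m/day.
In each layer the seepage velocity is v_i = q/n_i, so the layer transit time is t_i = b_i·n_i / q:
  layer 1 (silty sand): t_1 = 5.79 × 0.22 / 0.2427 = 5.248 d
  layer 2 (clean gravel): t_2 = 12.7 × 0.25 / 0.2427 = 13.08 d
  layer 3 (karst limestone): t_3 = 3.62 × 0.02 / 0.2427 = 0.2983 d
  layer 4 (fractured sandstone): t_4 = 8.37 × 0.11 / 0.2427 = 3.793 d
Total t = Σ t_i = 22.42 days.

22.4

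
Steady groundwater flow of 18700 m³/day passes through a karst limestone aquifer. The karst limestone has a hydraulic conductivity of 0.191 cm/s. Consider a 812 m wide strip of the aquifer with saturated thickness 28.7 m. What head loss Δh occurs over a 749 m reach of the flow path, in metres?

3.64

Convert K: 0.191 cm/s × 864 = 165.0 m/day.
Cross-sectional area A = 812 × 28.7 = 23304 m².
From Q = K·A·i, i = Q / (K·A) = 18700 / (165.0 × 23304) = 0.004862.
Head loss Δh = i · L = 0.004862 × 749 = 3.642 m.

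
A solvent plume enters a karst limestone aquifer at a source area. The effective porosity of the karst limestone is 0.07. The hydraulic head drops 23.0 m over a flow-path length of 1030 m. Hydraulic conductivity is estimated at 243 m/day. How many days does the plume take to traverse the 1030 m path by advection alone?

Hydraulic gradient i = Δh / L = 23.0 / 1030 = 0.02233.
Darcy flux q = K · i = 243.0 × 0.02233 = 5.426 m/day.
Seepage velocity v = q / n_e = 5.426 / 0.07 = 77.52 m/day.
Travel time t = L / v = 1030 / 77.52 = 13.29 days.

13.3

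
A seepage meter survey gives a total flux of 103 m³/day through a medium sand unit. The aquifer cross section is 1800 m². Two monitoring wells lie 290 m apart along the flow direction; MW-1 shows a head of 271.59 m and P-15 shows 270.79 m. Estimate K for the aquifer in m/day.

Hydraulic gradient i = (271.59 − 270.79) / 290 = 0.8 / 290 = 0.002759.
From Q = K·A·i, K = Q / (A·i) = 103 / (1800 × 0.002759) = 20.74 m/day.

20.7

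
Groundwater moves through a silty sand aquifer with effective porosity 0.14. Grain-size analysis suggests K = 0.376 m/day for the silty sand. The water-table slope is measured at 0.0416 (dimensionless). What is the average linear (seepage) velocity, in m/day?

0.112

Hydraulic gradient i = 0.0416.
Darcy flux q = K · i = 0.3760 × 0.04160 = 0.01564 m/day.
Seepage velocity v = q / n_e = 0.01564 / 0.14 = 0.1117 m/day.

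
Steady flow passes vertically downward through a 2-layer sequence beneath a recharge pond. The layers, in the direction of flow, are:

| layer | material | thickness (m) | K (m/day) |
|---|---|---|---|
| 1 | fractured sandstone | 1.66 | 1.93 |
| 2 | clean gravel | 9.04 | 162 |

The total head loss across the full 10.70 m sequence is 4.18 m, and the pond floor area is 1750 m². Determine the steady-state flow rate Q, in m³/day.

7990

Flow is perpendicular to layering, so the layers act in series and the equivalent K is the thickness-weighted harmonic mean.
Total thickness L = 1.66 + 9.04 = 10.70 m.
Σ(b_i/K_i) = 1.66/1.93 + 9.04/162 = 0.9159 d.
K_eq = L / Σ(b_i/K_i) = 10.70 / 0.9159 = 11.68 m/day.
Q = K_eq · A · (Δh/L) = 11.68 × 1750 × (4.18/10.70) = 7987 m³/day.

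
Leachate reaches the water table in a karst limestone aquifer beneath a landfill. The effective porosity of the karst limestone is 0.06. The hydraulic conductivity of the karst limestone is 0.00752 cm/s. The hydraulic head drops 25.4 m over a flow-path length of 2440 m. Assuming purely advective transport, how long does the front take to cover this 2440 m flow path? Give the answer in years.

Convert K: 0.00752 cm/s × 864 = 6.497 m/day.
Hydraulic gradient i = Δh / L = 25.4 / 2440 = 0.01041.
Darcy flux q = K · i = 6.497 × 0.01041 = 0.06764 m/day.
Seepage velocity v = q / n_e = 0.06764 / 0.06 = 1.127 m/day.
Travel time t = L / v = 2440 / 1.127 = 2165 days = 5.926 years.

5.93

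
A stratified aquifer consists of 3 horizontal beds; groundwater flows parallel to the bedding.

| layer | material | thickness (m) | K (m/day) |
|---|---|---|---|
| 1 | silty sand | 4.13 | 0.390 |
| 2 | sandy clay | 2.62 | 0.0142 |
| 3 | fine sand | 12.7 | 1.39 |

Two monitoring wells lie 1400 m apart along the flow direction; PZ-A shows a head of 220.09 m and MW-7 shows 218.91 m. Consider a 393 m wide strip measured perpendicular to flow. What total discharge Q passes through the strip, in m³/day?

6.39

Flow is parallel to layering, so each bed carries its own Darcy discharge and the transmissivities add.
Σ(K_i·b_i) = 0.390×4.13 + 0.0142×2.62 + 1.39×12.7 = 19.30 m²/day.
Hydraulic gradient i = (220.09 − 218.91) / 1400 = 1.18 / 1400 = 0.0008429.
Q = Σ(K_i·b_i) · W · i = 19.30 × 393 × 0.0008429 = 6.393 m³/day.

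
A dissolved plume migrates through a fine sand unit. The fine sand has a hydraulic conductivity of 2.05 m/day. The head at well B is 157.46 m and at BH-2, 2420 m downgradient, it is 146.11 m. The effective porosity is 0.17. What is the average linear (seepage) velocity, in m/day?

0.0566

Hydraulic gradient i = (157.46 − 146.11) / 2420 = 11.35 / 2420 = 0.004690.
Darcy flux q = K · i = 2.050 × 0.004690 = 0.009615 m/day.
Seepage velocity v = q / n_e = 0.009615 / 0.17 = 0.05656 m/day.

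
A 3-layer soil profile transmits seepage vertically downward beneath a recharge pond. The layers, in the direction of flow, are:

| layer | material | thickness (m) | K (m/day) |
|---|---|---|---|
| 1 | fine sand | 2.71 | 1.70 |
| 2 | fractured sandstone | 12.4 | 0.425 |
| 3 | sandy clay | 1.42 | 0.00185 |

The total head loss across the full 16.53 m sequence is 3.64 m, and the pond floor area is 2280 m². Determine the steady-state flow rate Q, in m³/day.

Flow is perpendicular to layering, so the layers act in series and the equivalent K is the thickness-weighted harmonic mean.
Total thickness L = 2.71 + 12.4 + 1.42 = 16.53 m.
Σ(b_i/K_i) = 2.71/1.70 + 12.4/0.425 + 1.42/0.00185 = 798.3 d.
K_eq = L / Σ(b_i/K_i) = 16.53 / 798.3 = 0.02071 m/day.
Q = K_eq · A · (Δh/L) = 0.02071 × 2280 × (3.64/16.53) = 10.40 m³/day.

10.4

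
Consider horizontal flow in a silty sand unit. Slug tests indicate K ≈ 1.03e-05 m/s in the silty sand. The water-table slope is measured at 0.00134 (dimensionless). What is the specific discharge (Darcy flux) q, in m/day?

Convert K: 1.03e-05 m/s × 86400 = 0.8899 m/day.
Hydraulic gradient i = 0.00134.
Specific discharge q = K · i = 0.8899 × 0.001340 = 0.001192 m/day.

0.00119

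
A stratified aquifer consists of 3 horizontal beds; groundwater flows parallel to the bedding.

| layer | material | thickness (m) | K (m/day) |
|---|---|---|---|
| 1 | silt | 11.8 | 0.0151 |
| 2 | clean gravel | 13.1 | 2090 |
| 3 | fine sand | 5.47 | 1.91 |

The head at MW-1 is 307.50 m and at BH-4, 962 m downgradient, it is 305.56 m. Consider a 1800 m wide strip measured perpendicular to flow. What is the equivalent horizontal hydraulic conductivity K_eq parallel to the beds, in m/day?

Flow is parallel to layering, so each bed carries its own Darcy discharge and the transmissivities add.
Σ(K_i·b_i) = 0.0151×11.8 + 2090×13.1 + 1.91×5.47 = 27390 m²/day.
Total thickness b = 30.37 m, so K_eq = Σ(K_i·b_i)/b = 901.9 m/day.

902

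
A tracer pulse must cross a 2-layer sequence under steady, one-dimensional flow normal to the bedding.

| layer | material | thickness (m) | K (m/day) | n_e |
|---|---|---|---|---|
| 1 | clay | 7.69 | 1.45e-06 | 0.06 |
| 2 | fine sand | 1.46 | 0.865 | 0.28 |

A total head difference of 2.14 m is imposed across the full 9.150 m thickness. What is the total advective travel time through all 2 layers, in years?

5900

With flow normal to the layers, continuity requires the same specific discharge q through every layer.
Σ(b_i/K_i) = 7.69/1.45e-06 + 1.46/0.865 = 5.303e+06 d.
q = Δh / Σ(b_i/K_i) = 2.14 / 5.303e+06 = 4.035e-07 m/day.
In each layer the seepage velocity is v_i = q/n_i, so the layer transit time is t_i = b_i·n_i / q:
  layer 1 (clay): t_1 = 7.69 × 0.06 / 4.035e-07 = 1.143e+06 d
  layer 2 (fine sand): t_2 = 1.46 × 0.28 / 4.035e-07 = 1.013e+06 d
Total t = Σ t_i = 2.157e+06 days = 5904 years.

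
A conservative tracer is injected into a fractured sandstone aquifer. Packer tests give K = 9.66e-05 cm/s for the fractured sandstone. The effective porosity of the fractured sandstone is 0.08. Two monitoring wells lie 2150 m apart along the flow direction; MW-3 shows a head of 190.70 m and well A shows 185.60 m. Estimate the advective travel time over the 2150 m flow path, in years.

2380

Convert K: 9.66e-05 cm/s × 864 = 0.08346 m/day.
Hydraulic gradient i = (190.70 − 185.60) / 2150 = 5.1 / 2150 = 0.002372.
Darcy flux q = K · i = 0.08346 × 0.002372 = 0.0001980 m/day.
Seepage velocity v = q / n_e = 0.0001980 / 0.08 = 0.002475 m/day.
Travel time t = L / v = 2150 / 0.002475 = 8.688e+05 days = 2379 years.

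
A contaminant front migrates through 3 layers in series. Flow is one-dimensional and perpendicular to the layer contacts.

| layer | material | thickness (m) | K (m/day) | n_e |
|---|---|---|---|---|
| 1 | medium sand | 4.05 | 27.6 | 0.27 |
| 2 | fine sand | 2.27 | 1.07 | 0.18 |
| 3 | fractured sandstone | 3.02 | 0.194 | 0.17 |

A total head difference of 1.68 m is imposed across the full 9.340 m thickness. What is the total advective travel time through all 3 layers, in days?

21.4

With flow normal to the layers, continuity requires the same specific discharge q through every layer.
Σ(b_i/K_i) = 4.05/27.6 + 2.27/1.07 + 3.02/0.194 = 17.84 d.
q = Δh / Σ(b_i/K_i) = 1.68 / 17.84 = 0.09420 m/day.
In each layer the seepage velocity is v_i = q/n_i, so the layer transit time is t_i = b_i·n_i / q:
  layer 1 (medium sand): t_1 = 4.05 × 0.27 / 0.09420 = 11.61 d
  layer 2 (fine sand): t_2 = 2.27 × 0.18 / 0.09420 = 4.338 d
  layer 3 (fractured sandstone): t_3 = 3.02 × 0.17 / 0.09420 = 5.450 d
Total t = Σ t_i = 21.40 days.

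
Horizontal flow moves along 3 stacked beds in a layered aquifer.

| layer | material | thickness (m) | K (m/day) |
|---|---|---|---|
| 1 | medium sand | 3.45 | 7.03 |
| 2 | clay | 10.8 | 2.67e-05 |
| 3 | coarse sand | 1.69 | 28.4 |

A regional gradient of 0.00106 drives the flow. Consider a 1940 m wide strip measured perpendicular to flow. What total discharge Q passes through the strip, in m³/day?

149

Flow is parallel to layering, so each bed carries its own Darcy discharge and the transmissivities add.
Σ(K_i·b_i) = 7.03×3.45 + 2.67e-05×10.8 + 28.4×1.69 = 72.25 m²/day.
Hydraulic gradient i = 0.00106.
Q = Σ(K_i·b_i) · W · i = 72.25 × 1940 × 0.001060 = 148.6 m³/day.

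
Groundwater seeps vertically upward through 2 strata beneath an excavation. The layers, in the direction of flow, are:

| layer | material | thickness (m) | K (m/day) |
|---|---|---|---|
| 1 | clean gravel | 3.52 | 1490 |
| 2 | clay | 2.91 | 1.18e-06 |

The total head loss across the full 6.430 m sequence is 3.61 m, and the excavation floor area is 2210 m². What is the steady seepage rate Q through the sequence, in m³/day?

0.00324

Flow is perpendicular to layering, so the layers act in series and the equivalent K is the thickness-weighted harmonic mean.
Total thickness L = 3.52 + 2.91 = 6.430 m.
Σ(b_i/K_i) = 3.52/1490 + 2.91/1.18e-06 = 2.466e+06 d.
K_eq = L / Σ(b_i/K_i) = 6.430 / 2.466e+06 = 2.607e-06 m/day.
Q = K_eq · A · (Δh/L) = 2.607e-06 × 2210 × (3.61/6.430) = 0.003235 m³/day.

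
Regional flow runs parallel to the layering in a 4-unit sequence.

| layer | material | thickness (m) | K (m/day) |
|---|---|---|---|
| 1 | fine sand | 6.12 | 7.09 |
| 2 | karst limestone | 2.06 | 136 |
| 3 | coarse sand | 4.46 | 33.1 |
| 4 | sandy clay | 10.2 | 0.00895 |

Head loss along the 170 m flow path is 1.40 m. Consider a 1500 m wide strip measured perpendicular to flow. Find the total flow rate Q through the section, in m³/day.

5820

Flow is parallel to layering, so each bed carries its own Darcy discharge and the transmissivities add.
Σ(K_i·b_i) = 7.09×6.12 + 136×2.06 + 33.1×4.46 + 0.00895×10.2 = 471.3 m²/day.
Hydraulic gradient i = Δh / L = 1.40 / 170 = 0.008235.
Q = Σ(K_i·b_i) · W · i = 471.3 × 1500 × 0.008235 = 5822 m³/day.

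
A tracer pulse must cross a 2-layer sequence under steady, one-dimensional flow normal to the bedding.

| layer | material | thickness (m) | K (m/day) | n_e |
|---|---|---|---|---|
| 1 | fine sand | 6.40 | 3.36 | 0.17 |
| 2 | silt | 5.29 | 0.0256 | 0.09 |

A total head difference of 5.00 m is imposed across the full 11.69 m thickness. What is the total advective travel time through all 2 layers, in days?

65.2

With flow normal to the layers, continuity requires the same specific discharge q through every layer.
Σ(b_i/K_i) = 6.40/3.36 + 5.29/0.0256 = 208.5 d.
q = Δh / Σ(b_i/K_i) = 5.00 / 208.5 = 0.02398 m/day.
In each layer the seepage velocity is v_i = q/n_i, so the layer transit time is t_i = b_i·n_i / q:
  layer 1 (fine sand): t_1 = 6.40 × 0.17 / 0.02398 = 45.38 d
  layer 2 (silt): t_2 = 5.29 × 0.09 / 0.02398 = 19.86 d
Total t = Σ t_i = 65.24 days.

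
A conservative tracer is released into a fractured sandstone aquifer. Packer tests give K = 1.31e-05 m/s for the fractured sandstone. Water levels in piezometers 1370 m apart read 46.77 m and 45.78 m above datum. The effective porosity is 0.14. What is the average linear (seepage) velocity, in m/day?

0.00584

Convert K: 1.31e-05 m/s × 86400 = 1.132 m/day.
Hydraulic gradient i = (46.77 − 45.78) / 1370 = 0.99 / 1370 = 0.0007226.
Darcy flux q = K · i = 1.132 × 0.0007226 = 0.0008179 m/day.
Seepage velocity v = q / n_e = 0.0008179 / 0.14 = 0.005842 m/day.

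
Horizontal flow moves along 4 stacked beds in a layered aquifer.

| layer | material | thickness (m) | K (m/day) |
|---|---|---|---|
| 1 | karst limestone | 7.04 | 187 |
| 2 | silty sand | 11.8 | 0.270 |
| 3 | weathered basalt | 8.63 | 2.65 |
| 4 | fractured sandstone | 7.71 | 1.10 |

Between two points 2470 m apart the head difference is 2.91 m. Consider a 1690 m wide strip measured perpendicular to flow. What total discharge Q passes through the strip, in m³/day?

Flow is parallel to layering, so each bed carries its own Darcy discharge and the transmissivities add.
Σ(K_i·b_i) = 187×7.04 + 0.270×11.8 + 2.65×8.63 + 1.10×7.71 = 1351 m²/day.
Hydraulic gradient i = Δh / L = 2.91 / 2470 = 0.001178.
Q = Σ(K_i·b_i) · W · i = 1351 × 1690 × 0.001178 = 2690 m³/day.

2690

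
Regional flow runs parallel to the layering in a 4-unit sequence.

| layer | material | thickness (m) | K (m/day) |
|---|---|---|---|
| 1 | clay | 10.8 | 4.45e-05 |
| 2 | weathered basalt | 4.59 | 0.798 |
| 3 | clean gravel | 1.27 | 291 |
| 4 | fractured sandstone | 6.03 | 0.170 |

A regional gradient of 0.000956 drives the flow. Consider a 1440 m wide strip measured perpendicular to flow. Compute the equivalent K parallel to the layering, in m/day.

16.5

Flow is parallel to layering, so each bed carries its own Darcy discharge and the transmissivities add.
Σ(K_i·b_i) = 4.45e-05×10.8 + 0.798×4.59 + 291×1.27 + 0.170×6.03 = 374.3 m²/day.
Total thickness b = 22.69 m, so K_eq = Σ(K_i·b_i)/b = 16.49 m/day.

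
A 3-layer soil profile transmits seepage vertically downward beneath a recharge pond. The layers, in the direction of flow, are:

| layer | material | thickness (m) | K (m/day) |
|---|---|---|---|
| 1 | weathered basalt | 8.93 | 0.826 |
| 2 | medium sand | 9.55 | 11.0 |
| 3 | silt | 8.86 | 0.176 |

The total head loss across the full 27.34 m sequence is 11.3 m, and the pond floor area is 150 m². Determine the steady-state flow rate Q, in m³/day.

Flow is perpendicular to layering, so the layers act in series and the equivalent K is the thickness-weighted harmonic mean.
Total thickness L = 8.93 + 9.55 + 8.86 = 27.34 m.
Σ(b_i/K_i) = 8.93/0.826 + 9.55/11.0 + 8.86/0.176 = 62.02 d.
K_eq = L / Σ(b_i/K_i) = 27.34 / 62.02 = 0.4408 m/day.
Q = K_eq · A · (Δh/L) = 0.4408 × 150 × (11.3/27.34) = 27.33 m³/day.

27.3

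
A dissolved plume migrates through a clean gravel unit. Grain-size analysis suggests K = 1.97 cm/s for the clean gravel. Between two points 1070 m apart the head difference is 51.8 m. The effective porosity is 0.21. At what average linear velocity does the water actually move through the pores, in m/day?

392

Convert K: 1.97 cm/s × 864 = 1702 m/day.
Hydraulic gradient i = Δh / L = 51.8 / 1070 = 0.04841.
Darcy flux q = K · i = 1702 × 0.04841 = 82.40 m/day.
Seepage velocity v = q / n_e = 82.40 / 0.21 = 392.4 m/day.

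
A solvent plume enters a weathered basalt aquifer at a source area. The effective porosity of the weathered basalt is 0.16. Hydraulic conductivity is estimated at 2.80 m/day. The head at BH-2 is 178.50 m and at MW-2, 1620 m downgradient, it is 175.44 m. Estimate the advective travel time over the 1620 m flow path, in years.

Hydraulic gradient i = (178.50 − 175.44) / 1620 = 3.06 / 1620 = 0.001889.
Darcy flux q = K · i = 2.800 × 0.001889 = 0.005289 m/day.
Seepage velocity v = q / n_e = 0.005289 / 0.16 = 0.03306 m/day.
Travel time t = L / v = 1620 / 0.03306 = 49008 days = 134.2 years.

134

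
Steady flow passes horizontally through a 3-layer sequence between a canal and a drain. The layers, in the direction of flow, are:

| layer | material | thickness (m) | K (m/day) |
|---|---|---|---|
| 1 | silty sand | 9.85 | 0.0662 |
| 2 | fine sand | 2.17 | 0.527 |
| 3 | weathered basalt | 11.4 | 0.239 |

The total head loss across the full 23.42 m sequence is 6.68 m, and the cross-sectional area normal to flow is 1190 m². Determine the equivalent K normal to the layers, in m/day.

Flow is perpendicular to layering, so the layers act in series and the equivalent K is the thickness-weighted harmonic mean.
Total thickness L = 9.85 + 2.17 + 11.4 = 23.42 m.
Σ(b_i/K_i) = 9.85/0.0662 + 2.17/0.527 + 11.4/0.239 = 200.6 d.
K_eq = L / Σ(b_i/K_i) = 23.42 / 200.6 = 0.1167 m/day.

0.117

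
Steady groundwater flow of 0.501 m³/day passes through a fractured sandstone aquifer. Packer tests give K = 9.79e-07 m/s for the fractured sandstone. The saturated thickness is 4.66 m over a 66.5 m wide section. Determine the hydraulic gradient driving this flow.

0.0191

Convert K: 9.79e-07 m/s × 86400 = 0.08459 m/day.
Cross-sectional area A = 66.5 × 4.66 = 309.9 m².
From Q = K·A·i, i = Q / (K·A) = 0.501 / (0.08459 × 309.9) = 0.01911.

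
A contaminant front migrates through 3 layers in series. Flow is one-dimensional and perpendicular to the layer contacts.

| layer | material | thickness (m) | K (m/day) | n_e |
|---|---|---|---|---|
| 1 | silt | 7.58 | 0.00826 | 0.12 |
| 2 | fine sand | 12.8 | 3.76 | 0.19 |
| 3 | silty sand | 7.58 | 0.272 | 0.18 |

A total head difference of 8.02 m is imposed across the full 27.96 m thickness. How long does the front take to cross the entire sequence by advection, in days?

557

With flow normal to the layers, continuity requires the same specific discharge q through every layer.
Σ(b_i/K_i) = 7.58/0.00826 + 12.8/3.76 + 7.58/0.272 = 948.9 d.
q = Δh / Σ(b_i/K_i) = 8.02 / 948.9 = 0.008451 m/day.
In each layer the seepage velocity is v_i = q/n_i, so the layer transit time is t_i = b_i·n_i / q:
  layer 1 (silt): t_1 = 7.58 × 0.12 / 0.008451 = 107.6 d
  layer 2 (fine sand): t_2 = 12.8 × 0.19 / 0.008451 = 287.8 d
  layer 3 (silty sand): t_3 = 7.58 × 0.18 / 0.008451 = 161.4 d
Total t = Σ t_i = 556.8 days.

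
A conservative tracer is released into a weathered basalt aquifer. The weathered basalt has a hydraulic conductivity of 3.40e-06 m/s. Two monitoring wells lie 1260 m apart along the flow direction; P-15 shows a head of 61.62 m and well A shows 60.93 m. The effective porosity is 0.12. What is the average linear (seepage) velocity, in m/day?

Convert K: 3.40e-06 m/s × 86400 = 0.2938 m/day.
Hydraulic gradient i = (61.62 − 60.93) / 1260 = 0.69 / 1260 = 0.0005476.
Darcy flux q = K · i = 0.2938 × 0.0005476 = 0.0001609 m/day.
Seepage velocity v = q / n_e = 0.0001609 / 0.12 = 0.001341 m/day.

0.00134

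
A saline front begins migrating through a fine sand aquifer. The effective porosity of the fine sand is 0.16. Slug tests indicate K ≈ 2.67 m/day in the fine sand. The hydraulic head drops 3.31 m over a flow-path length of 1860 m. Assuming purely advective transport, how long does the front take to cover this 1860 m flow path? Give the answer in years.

Hydraulic gradient i = Δh / L = 3.31 / 1860 = 0.001780.
Darcy flux q = K · i = 2.670 × 0.001780 = 0.004751 m/day.
Seepage velocity v = q / n_e = 0.004751 / 0.16 = 0.02970 m/day.
Travel time t = L / v = 1860 / 0.02970 = 62633 days = 171.5 years.

171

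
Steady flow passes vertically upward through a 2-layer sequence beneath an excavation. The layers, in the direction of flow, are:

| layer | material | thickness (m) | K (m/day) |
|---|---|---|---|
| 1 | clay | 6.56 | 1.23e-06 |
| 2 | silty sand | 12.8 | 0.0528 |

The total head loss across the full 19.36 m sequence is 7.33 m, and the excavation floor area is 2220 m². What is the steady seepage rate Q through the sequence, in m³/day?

Flow is perpendicular to layering, so the layers act in series and the equivalent K is the thickness-weighted harmonic mean.
Total thickness L = 6.56 + 12.8 = 19.36 m.
Σ(b_i/K_i) = 6.56/1.23e-06 + 12.8/0.0528 = 5.334e+06 d.
K_eq = L / Σ(b_i/K_i) = 19.36 / 5.334e+06 = 3.630e-06 m/day.
Q = K_eq · A · (Δh/L) = 3.630e-06 × 2220 × (7.33/19.36) = 0.003051 m³/day.

0.00305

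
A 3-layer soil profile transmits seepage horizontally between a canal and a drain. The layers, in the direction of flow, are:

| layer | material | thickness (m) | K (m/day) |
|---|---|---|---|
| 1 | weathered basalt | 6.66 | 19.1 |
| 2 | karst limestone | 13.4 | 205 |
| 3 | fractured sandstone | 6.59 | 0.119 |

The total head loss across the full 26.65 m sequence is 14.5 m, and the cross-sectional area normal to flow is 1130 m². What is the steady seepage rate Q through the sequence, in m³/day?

294

Flow is perpendicular to layering, so the layers act in series and the equivalent K is the thickness-weighted harmonic mean.
Total thickness L = 6.66 + 13.4 + 6.59 = 26.65 m.
Σ(b_i/K_i) = 6.66/19.1 + 13.4/205 + 6.59/0.119 = 55.79 d.
K_eq = L / Σ(b_i/K_i) = 26.65 / 55.79 = 0.4777 m/day.
Q = K_eq · A · (Δh/L) = 0.4777 × 1130 × (14.5/26.65) = 293.7 m³/day.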